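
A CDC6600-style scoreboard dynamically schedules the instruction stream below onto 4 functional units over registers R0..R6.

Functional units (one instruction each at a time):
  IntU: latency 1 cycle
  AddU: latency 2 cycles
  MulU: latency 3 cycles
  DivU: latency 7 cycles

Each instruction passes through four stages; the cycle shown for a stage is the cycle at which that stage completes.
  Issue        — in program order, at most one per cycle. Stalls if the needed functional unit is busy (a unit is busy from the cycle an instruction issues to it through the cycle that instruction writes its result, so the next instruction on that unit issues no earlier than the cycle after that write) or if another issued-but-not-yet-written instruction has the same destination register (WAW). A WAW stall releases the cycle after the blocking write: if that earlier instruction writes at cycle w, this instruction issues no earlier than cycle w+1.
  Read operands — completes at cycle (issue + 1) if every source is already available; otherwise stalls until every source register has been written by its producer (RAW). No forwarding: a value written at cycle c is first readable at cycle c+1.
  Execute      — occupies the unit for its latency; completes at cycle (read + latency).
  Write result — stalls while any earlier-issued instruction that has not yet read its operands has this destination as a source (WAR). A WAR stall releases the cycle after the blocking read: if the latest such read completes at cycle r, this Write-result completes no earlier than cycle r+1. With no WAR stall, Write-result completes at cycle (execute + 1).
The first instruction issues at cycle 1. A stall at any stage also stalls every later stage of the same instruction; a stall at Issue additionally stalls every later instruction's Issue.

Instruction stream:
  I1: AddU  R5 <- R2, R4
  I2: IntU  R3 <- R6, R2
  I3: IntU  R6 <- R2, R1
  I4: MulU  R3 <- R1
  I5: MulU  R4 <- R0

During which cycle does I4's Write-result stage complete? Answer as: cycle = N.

t=1  I1→AddU
t=2  I1 RO, I2→IntU
t=3  I2 RO
t=4  I1 EX, I2 EX
t=5  I1 WR R5, I2 WR R3
t=6  I3→IntU
t=7  I3 RO, I4→MulU
t=8  I3 EX, I4 RO
t=9  I3 WR R6
t=11  I4 EX
t=12  I4 WR R3
t=13  I5→MulU
t=14  I5 RO
t=17  I5 EX
t=18  I5 WR R4

cycle = 12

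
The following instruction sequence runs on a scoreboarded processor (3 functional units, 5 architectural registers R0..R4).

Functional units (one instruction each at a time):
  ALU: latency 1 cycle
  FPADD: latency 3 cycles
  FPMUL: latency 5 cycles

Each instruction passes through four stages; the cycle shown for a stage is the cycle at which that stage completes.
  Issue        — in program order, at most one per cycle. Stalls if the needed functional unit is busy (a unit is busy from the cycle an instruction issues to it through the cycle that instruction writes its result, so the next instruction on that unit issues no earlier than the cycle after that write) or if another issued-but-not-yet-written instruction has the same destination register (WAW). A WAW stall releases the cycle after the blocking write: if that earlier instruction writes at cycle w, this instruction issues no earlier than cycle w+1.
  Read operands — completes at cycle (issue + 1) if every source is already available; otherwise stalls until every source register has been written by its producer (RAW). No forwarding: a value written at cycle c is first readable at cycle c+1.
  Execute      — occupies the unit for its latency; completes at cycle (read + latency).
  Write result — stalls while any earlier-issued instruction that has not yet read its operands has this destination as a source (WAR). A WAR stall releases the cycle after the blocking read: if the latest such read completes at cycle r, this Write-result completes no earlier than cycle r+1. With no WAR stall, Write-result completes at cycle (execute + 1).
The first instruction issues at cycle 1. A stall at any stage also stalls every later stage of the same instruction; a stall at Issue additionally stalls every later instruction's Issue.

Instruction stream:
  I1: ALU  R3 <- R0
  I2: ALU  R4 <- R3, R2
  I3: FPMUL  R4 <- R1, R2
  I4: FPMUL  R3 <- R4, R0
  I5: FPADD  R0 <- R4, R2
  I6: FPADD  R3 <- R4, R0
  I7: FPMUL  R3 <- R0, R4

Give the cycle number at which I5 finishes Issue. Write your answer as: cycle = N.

cycle = 18

I1  is:1  ro:2  ex:3  wr:4
I2  is:5  ro:6  ex:7  wr:8  — struct: ALU busy until I1 writes@4
I3  is:9  ro:10  ex:15  wr:16  — WAW R4: wait I2 write@8
I4  is:17  ro:18  ex:23  wr:24  — struct: FPMUL busy until I3 writes@16
I5  is:18  ro:19  ex:22  wr:23
I6  is:25  ro:26  ex:29  wr:30  — WAW R3: wait I4 write@24
I7  is:31  ro:32  ex:37  wr:38  — WAW R3: wait I6 write@30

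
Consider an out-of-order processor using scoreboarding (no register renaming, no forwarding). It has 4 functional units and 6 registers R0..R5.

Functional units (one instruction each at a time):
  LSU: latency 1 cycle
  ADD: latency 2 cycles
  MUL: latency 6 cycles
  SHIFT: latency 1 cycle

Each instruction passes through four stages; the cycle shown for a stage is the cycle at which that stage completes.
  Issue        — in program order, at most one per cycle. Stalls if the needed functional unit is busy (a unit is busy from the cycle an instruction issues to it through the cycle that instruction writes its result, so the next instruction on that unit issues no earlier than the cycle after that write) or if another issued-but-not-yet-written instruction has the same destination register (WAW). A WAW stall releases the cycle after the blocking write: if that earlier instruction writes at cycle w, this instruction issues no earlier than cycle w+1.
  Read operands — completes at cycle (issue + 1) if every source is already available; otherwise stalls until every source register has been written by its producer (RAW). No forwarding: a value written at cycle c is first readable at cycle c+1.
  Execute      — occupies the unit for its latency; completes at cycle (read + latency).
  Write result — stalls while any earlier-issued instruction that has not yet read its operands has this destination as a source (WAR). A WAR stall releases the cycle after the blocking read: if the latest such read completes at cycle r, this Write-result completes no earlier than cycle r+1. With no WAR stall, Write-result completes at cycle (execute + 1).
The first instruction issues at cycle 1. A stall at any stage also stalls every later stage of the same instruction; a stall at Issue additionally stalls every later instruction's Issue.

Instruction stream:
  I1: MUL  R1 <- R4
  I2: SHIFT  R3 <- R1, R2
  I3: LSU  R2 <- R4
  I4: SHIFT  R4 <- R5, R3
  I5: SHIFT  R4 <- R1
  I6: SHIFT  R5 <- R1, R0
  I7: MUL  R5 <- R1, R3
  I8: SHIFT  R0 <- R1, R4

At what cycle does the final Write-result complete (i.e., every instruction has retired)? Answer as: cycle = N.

t=1  I1→MUL
t=2  I1 RO | I2→SHIFT
t=3  I3→LSU
t=4  I3 RO
t=5  I3 EX
t=8  I1 EX
t=9  I1 WR R1
t=10  I2 RO
t=11  I2 EX | I3 WR R2
t=12  I2 WR R3
t=13  I4→SHIFT
t=14  I4 RO
t=15  I4 EX
t=16  I4 WR R4
t=17  I5→SHIFT
t=18  I5 RO
t=19  I5 EX
t=20  I5 WR R4
t=21  I6→SHIFT
t=22  I6 RO
t=23  I6 EX
t=24  I6 WR R5
t=25  I7→MUL
t=26  I7 RO | I8→SHIFT
t=27  I8 RO
t=28  I8 EX
t=29  I8 WR R0
t=32  I7 EX
t=33  I7 WR R5

cycle = 33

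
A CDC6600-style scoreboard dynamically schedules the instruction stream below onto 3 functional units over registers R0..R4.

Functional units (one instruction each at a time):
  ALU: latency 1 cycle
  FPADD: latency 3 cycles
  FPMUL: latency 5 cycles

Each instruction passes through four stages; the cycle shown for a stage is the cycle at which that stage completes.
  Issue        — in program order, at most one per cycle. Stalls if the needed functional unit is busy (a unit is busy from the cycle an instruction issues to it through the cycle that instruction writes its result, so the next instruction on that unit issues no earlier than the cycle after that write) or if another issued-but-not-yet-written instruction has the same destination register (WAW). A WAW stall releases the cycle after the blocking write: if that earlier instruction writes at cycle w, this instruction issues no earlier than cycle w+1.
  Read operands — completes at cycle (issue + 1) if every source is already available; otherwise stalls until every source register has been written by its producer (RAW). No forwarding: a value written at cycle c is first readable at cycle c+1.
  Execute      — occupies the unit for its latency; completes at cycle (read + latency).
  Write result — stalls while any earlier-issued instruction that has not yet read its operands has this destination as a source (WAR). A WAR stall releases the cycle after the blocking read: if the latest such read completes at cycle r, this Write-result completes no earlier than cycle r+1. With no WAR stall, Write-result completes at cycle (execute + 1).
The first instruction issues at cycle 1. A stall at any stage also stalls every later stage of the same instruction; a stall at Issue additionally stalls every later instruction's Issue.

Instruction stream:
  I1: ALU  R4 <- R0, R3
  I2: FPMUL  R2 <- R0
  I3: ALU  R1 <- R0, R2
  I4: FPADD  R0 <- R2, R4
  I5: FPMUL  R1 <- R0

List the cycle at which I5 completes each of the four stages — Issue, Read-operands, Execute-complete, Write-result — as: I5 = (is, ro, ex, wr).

I5 = (13, 15, 20, 21)

1) issue 1, read 2, done 3, write 4
2) issue 2, read 3, done 8, write 9
3) issue 5, read 10, done 11, write 12  <struct: ALU busy until I1 writes@4 / RAW R2: wait I2 write@9>
4) issue 6, read 10, done 13, write 14  <RAW R2: wait I2 write@9>
5) issue 13, read 15, done 20, write 21  <WAW R1: wait I3 write@12 / RAW R0: wait I4 write@14>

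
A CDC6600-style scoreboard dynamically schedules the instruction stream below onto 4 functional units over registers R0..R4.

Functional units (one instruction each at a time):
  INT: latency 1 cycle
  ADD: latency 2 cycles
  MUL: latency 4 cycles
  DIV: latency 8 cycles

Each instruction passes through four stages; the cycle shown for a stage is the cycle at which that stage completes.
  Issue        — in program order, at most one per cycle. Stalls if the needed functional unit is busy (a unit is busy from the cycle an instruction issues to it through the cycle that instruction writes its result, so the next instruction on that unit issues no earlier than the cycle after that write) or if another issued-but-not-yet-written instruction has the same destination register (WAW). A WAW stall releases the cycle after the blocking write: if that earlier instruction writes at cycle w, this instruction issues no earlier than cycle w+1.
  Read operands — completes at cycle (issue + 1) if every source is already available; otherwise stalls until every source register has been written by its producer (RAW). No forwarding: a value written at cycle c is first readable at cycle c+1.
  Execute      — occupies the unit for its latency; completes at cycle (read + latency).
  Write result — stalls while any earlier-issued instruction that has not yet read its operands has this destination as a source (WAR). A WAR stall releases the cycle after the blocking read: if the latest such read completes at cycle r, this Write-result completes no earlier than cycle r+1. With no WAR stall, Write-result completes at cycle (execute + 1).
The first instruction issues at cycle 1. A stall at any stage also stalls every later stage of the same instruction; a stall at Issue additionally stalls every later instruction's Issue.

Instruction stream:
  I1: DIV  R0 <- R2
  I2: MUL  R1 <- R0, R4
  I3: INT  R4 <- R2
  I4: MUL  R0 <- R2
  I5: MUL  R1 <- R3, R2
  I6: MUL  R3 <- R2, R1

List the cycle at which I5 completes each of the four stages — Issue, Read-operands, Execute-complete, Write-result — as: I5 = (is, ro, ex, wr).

I1: IS=1 RO=2 EX=10 WR=11
I2: IS=2 RO=12 EX=16 WR=17  [RAW R0: wait I1 write@11]
I3: IS=3 RO=4 EX=5 WR=13  [WAR R4: wait I2 read@12]
I4: IS=18 RO=19 EX=23 WR=24  [struct: MUL busy until I2 writes@17]
I5: IS=25 RO=26 EX=30 WR=31  [struct: MUL busy until I4 writes@24]
I6: IS=32 RO=33 EX=37 WR=38  [struct: MUL busy until I5 writes@31]

I5 = (25, 26, 30, 31)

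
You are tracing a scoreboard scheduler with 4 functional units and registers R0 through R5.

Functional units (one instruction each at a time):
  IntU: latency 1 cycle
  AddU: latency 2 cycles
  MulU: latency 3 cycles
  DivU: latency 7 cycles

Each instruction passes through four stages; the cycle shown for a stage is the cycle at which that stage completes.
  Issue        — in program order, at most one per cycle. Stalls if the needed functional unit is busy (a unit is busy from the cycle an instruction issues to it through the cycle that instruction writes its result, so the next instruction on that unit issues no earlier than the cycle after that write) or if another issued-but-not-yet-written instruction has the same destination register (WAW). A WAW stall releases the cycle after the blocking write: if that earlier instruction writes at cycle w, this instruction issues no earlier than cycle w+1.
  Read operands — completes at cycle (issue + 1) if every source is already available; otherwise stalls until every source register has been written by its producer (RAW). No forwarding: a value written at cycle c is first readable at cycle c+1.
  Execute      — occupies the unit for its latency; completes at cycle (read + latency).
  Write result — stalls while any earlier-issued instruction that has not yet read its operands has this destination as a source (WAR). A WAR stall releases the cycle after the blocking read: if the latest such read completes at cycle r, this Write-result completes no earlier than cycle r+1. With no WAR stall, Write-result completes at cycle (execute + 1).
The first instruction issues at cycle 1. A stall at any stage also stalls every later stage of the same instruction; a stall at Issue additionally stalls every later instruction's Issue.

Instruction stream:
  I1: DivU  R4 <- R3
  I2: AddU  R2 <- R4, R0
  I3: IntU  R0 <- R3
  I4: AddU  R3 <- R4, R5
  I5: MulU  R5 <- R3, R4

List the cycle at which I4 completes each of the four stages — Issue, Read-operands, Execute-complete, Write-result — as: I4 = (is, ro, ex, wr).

I1 -> (1, 2, 9, 10)
I2 -> (2, 11, 13, 14)  // RAW R4: wait I1 write@10
I3 -> (3, 4, 5, 12)  // WAR R0: wait I2 read@11
I4 -> (15, 16, 18, 19)  // struct: AddU busy until I2 writes@14
I5 -> (16, 20, 23, 24)  // RAW R3: wait I4 write@19

I4 = (15, 16, 18, 19)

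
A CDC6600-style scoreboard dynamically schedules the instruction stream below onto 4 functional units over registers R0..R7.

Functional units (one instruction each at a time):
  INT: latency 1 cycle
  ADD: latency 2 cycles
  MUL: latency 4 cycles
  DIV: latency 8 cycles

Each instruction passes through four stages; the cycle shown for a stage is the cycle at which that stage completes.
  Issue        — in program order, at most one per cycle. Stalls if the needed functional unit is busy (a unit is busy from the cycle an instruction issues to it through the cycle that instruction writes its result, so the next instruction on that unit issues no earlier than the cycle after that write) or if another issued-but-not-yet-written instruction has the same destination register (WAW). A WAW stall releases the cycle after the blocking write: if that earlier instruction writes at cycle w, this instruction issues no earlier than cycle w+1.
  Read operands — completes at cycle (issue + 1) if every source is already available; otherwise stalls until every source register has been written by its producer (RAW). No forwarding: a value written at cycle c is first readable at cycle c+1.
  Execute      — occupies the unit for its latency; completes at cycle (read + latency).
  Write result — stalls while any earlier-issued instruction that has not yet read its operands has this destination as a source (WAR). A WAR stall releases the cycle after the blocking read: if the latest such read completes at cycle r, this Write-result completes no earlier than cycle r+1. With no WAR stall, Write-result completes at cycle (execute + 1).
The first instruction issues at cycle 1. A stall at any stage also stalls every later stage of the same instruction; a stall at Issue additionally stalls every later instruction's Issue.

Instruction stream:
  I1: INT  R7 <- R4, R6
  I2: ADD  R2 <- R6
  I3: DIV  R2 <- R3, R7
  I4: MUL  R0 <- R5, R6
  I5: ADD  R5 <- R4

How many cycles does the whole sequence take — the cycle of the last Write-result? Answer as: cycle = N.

cycle = 17

I1: IS=1 RO=2 EX=3 WR=4
I2: IS=2 RO=3 EX=5 WR=6
I3: IS=7 RO=8 EX=16 WR=17  [WAW R2: wait I2 write@6]
I4: IS=8 RO=9 EX=13 WR=14
I5: IS=9 RO=10 EX=12 WR=13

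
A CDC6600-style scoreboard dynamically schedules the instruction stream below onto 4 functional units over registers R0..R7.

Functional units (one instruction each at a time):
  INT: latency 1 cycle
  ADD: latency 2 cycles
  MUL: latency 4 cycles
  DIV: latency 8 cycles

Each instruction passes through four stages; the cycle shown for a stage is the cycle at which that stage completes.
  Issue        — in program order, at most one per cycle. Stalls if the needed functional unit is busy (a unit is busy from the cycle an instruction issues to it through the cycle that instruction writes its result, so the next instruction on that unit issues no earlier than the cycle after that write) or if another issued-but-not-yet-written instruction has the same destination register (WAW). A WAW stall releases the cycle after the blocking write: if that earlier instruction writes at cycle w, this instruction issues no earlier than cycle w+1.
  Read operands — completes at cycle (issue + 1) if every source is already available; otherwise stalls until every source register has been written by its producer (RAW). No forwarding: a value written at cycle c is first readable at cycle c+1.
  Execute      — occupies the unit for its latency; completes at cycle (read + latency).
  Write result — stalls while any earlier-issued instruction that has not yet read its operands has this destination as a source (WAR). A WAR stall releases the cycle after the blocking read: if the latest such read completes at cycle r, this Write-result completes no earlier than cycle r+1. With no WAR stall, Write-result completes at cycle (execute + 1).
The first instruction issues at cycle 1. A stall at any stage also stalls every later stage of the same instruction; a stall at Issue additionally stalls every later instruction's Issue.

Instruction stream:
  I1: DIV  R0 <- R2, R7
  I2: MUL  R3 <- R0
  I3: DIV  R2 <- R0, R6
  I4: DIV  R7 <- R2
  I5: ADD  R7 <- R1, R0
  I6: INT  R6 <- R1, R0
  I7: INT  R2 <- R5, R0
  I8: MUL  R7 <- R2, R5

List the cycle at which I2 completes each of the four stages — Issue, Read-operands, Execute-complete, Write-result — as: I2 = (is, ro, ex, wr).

I1  is:1  ro:2  ex:10  wr:11
I2  is:2  ro:12  ex:16  wr:17  — RAW R0: wait I1 write@11
I3  is:12  ro:13  ex:21  wr:22  — struct: DIV busy until I1 writes@11
I4  is:23  ro:24  ex:32  wr:33  — struct: DIV busy until I3 writes@22
I5  is:34  ro:35  ex:37  wr:38  — WAW R7: wait I4 write@33
I6  is:35  ro:36  ex:37  wr:38
I7  is:39  ro:40  ex:41  wr:42  — struct: INT busy until I6 writes@38
I8  is:40  ro:43  ex:47  wr:48  — RAW R2: wait I7 write@42

I2 = (2, 12, 16, 17)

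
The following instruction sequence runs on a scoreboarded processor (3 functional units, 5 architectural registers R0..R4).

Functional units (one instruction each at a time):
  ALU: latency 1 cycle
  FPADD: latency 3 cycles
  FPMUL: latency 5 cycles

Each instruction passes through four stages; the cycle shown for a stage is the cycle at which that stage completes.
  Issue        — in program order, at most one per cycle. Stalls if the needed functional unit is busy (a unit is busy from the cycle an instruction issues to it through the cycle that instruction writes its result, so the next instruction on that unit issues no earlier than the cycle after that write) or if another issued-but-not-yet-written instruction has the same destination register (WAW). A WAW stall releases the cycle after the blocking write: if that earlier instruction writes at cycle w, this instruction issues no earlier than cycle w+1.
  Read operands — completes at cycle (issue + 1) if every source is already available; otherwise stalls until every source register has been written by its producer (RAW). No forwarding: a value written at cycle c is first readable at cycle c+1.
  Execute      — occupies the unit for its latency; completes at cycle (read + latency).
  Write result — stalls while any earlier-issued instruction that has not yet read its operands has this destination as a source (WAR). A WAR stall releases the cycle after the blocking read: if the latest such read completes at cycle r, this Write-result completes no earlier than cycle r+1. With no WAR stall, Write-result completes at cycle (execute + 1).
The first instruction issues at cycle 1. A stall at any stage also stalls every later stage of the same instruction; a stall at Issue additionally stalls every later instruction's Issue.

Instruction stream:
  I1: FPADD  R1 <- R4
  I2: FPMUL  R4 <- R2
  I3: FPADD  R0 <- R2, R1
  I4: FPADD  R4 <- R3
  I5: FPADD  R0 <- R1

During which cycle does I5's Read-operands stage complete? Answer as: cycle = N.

cycle = 20

I1 -> (1, 2, 5, 6)
I2 -> (2, 3, 8, 9)
I3 -> (7, 8, 11, 12)  // struct: FPADD busy until I1 writes@6
I4 -> (13, 14, 17, 18)  // struct: FPADD busy until I3 writes@12
I5 -> (19, 20, 23, 24)  // struct: FPADD busy until I4 writes@18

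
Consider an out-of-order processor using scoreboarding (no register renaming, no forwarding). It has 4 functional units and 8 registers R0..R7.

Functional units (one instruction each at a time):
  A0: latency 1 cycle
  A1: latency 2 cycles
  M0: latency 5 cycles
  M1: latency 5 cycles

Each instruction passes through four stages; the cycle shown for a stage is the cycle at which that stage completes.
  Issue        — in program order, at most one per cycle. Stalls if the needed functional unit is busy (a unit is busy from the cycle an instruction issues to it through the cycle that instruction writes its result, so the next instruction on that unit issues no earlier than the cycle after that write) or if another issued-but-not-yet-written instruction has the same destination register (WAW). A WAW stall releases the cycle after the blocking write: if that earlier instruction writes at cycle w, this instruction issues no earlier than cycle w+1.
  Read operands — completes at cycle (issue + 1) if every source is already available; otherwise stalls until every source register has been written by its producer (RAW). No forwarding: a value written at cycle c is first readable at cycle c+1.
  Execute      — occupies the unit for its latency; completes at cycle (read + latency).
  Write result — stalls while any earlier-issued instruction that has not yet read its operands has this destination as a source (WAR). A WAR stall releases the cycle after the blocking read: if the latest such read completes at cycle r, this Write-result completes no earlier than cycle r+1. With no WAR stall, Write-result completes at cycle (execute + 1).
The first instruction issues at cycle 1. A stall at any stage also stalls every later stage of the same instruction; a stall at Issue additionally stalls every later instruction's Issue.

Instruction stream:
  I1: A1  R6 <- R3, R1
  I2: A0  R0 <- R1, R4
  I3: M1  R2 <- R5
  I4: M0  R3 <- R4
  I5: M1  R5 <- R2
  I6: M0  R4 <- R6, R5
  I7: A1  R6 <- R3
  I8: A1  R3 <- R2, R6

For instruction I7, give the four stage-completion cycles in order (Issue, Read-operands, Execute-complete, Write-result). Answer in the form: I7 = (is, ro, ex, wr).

I7 = (13, 14, 16, 20)

t=1  I1 dispatched to A1
t=2  I1 operands ready, I2 dispatched to A0
t=3  I2 operands ready, I3 dispatched to M1
t=4  I1 complete, I2 complete, I3 operands ready, I4 dispatched to M0
t=5  R6←I1, R0←I2, I4 operands ready
t=9  I3 complete
t=10  R2←I3, I4 complete
t=11  R3←I4, I5 dispatched to M1
t=12  I5 operands ready, I6 dispatched to M0
t=13  I7 dispatched to A1
t=14  I7 operands ready
t=16  I7 complete
t=17  I5 complete
t=18  R5←I5
t=19  I6 operands ready
t=20  R6←I7
t=21  I8 dispatched to A1
t=22  I8 operands ready
t=24  I6 complete, I8 complete
t=25  R4←I6, R3←I8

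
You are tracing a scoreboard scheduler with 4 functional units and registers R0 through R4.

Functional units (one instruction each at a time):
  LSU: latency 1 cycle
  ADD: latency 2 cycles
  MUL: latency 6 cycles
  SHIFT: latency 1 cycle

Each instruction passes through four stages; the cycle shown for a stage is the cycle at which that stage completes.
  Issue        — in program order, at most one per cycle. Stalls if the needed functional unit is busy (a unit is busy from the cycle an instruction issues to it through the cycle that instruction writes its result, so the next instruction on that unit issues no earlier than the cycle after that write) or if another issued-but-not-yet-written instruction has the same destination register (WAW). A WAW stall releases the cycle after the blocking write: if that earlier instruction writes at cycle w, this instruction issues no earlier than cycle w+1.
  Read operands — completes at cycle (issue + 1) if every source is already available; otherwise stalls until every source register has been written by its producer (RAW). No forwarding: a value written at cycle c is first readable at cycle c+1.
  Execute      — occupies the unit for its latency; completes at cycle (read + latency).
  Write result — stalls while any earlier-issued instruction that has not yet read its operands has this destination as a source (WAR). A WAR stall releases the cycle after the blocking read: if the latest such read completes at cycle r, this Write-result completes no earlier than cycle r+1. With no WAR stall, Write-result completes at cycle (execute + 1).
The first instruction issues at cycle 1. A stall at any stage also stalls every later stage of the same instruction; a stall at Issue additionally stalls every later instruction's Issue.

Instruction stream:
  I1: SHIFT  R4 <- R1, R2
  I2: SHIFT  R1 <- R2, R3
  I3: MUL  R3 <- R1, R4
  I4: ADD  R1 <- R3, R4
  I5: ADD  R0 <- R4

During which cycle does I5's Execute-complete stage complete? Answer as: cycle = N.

cycle = 24

cycle 1: issue I1 (SHIFT)
cycle 2: I1 read-ops
cycle 3: I1 finished on SHIFT
cycle 4: I1→R4
cycle 5: issue I2 (SHIFT)
cycle 6: I2 read-ops, issue I3 (MUL)
cycle 7: I2 finished on SHIFT
cycle 8: I2→R1
cycle 9: I3 read-ops, issue I4 (ADD)
cycle 15: I3 finished on MUL
cycle 16: I3→R3
cycle 17: I4 read-ops
cycle 19: I4 finished on ADD
cycle 20: I4→R1
cycle 21: issue I5 (ADD)
cycle 22: I5 read-ops
cycle 24: I5 finished on ADD
cycle 25: I5→R0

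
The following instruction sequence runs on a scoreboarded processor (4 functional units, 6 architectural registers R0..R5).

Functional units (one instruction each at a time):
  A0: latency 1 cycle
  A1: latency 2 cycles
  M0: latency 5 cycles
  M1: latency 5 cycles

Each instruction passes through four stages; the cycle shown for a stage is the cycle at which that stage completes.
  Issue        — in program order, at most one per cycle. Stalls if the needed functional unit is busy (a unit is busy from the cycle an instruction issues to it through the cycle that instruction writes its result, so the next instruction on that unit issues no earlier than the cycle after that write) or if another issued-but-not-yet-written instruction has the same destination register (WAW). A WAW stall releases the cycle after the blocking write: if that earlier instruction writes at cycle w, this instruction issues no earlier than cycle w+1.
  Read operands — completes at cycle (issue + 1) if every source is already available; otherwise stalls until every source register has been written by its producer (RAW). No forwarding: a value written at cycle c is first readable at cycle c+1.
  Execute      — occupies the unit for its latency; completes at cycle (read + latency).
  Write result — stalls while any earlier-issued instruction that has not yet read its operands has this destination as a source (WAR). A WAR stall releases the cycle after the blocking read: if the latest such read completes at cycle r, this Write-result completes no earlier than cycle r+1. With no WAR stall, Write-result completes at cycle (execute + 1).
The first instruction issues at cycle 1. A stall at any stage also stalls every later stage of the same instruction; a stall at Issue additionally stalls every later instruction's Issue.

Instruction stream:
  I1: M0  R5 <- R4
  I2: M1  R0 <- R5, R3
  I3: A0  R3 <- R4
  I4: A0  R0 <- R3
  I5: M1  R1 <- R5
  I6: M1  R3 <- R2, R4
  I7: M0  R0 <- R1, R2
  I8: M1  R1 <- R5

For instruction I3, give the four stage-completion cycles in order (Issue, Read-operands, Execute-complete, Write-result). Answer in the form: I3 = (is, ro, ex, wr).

1) issue 1, read 2, done 7, write 8
2) issue 2, read 9, done 14, write 15  <RAW R5: wait I1 write@8>
3) issue 3, read 4, done 5, write 10  <WAR R3: wait I2 read@9>
4) issue 16, read 17, done 18, write 19  <WAW R0: wait I2 write@15>
5) issue 17, read 18, done 23, write 24
6) issue 25, read 26, done 31, write 32  <struct: M1 busy until I5 writes@24>
7) issue 26, read 27, done 32, write 33
8) issue 33, read 34, done 39, write 40  <struct: M1 busy until I6 writes@32>

I3 = (3, 4, 5, 10)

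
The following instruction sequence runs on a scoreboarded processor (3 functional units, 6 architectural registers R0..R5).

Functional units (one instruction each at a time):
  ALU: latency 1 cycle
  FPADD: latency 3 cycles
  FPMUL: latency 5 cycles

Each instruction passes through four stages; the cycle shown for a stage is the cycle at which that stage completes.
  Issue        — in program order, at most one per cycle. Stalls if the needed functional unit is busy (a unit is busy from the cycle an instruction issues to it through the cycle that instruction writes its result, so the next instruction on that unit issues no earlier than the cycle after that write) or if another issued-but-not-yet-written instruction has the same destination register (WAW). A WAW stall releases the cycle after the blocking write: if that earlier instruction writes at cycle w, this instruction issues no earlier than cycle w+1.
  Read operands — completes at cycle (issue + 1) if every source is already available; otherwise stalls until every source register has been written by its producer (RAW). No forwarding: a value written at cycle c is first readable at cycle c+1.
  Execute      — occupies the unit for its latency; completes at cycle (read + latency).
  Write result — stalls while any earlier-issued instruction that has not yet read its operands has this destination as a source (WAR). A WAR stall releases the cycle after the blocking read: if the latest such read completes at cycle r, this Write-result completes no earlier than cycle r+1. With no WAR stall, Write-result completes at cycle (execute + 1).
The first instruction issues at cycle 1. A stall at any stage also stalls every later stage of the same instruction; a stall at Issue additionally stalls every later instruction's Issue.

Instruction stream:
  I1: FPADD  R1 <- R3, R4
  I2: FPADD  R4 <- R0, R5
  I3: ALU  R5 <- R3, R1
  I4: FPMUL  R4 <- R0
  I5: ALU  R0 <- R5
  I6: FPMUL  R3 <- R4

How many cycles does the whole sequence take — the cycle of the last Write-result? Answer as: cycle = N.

[1] I1 issues→FPADD
[2] I1 reads
[5] I1 exec-done
[6] I1 writes R1
[7] I2 issues→FPADD
[8] I2 reads, I3 issues→ALU
[9] I3 reads
[10] I3 exec-done
[11] I2 exec-done, I3 writes R5
[12] I2 writes R4
[13] I4 issues→FPMUL
[14] I4 reads, I5 issues→ALU
[15] I5 reads
[16] I5 exec-done
[17] I5 writes R0
[19] I4 exec-done
[20] I4 writes R4
[21] I6 issues→FPMUL
[22] I6 reads
[27] I6 exec-done
[28] I6 writes R3

cycle = 28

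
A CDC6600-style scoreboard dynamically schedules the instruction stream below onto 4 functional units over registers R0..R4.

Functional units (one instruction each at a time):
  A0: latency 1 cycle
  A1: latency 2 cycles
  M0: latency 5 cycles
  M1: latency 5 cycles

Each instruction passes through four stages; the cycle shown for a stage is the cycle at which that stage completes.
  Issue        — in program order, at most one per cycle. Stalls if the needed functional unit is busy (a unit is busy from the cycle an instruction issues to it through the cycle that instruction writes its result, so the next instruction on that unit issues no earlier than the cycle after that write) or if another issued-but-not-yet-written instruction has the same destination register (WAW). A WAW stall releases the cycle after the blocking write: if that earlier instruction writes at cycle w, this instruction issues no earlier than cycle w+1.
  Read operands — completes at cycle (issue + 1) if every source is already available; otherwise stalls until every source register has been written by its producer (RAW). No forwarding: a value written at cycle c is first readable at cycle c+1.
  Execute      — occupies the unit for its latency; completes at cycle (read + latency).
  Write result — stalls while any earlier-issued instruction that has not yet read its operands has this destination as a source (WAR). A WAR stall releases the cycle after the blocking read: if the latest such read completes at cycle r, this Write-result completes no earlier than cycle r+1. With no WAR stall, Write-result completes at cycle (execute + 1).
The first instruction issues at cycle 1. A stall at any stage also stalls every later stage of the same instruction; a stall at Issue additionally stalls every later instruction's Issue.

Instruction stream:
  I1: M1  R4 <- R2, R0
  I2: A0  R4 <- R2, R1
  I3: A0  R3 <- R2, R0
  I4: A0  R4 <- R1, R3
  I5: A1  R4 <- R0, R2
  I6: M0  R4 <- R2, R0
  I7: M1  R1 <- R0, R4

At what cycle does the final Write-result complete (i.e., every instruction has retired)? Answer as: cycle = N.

cycle = 40

c1: I1 dispatched to M1
c2: I1 operands ready
c7: I1 complete
c8: R4←I1
c9: I2 dispatched to A0
c10: I2 operands ready
c11: I2 complete
c12: R4←I2
c13: I3 dispatched to A0
c14: I3 operands ready
c15: I3 complete
c16: R3←I3
c17: I4 dispatched to A0
c18: I4 operands ready
c19: I4 complete
c20: R4←I4
c21: I5 dispatched to A1
c22: I5 operands ready
c24: I5 complete
c25: R4←I5
c26: I6 dispatched to M0
c27: I6 operands ready | I7 dispatched to M1
c32: I6 complete
c33: R4←I6
c34: I7 operands ready
c39: I7 complete
c40: R1←I7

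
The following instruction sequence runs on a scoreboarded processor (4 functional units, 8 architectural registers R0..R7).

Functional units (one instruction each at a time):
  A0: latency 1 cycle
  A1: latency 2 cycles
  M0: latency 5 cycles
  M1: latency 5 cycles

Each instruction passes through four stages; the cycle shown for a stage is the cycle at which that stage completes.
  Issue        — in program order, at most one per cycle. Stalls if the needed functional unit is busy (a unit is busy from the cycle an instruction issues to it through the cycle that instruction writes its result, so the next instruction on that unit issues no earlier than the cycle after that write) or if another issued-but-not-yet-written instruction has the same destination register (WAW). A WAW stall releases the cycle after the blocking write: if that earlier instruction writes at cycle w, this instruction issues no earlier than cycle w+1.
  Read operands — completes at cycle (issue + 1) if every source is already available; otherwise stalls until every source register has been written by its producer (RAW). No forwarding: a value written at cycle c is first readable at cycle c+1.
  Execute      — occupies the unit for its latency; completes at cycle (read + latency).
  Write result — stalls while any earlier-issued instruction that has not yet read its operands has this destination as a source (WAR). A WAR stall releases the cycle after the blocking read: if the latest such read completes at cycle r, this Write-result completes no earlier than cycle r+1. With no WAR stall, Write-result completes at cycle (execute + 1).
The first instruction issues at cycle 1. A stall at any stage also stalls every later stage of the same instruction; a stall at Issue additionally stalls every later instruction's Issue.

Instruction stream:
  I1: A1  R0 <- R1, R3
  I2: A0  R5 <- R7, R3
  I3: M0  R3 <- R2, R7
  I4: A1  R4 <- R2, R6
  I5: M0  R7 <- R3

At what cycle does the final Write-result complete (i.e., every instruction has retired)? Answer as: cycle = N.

[1] I1 issues→A1
[2] I1 reads | I2 issues→A0
[3] I2 reads | I3 issues→M0
[4] I1 exec-done | I2 exec-done | I3 reads
[5] I1 writes R0 | I2 writes R5
[6] I4 issues→A1
[7] I4 reads
[9] I3 exec-done | I4 exec-done
[10] I3 writes R3 | I4 writes R4
[11] I5 issues→M0
[12] I5 reads
[17] I5 exec-done
[18] I5 writes R7

cycle = 18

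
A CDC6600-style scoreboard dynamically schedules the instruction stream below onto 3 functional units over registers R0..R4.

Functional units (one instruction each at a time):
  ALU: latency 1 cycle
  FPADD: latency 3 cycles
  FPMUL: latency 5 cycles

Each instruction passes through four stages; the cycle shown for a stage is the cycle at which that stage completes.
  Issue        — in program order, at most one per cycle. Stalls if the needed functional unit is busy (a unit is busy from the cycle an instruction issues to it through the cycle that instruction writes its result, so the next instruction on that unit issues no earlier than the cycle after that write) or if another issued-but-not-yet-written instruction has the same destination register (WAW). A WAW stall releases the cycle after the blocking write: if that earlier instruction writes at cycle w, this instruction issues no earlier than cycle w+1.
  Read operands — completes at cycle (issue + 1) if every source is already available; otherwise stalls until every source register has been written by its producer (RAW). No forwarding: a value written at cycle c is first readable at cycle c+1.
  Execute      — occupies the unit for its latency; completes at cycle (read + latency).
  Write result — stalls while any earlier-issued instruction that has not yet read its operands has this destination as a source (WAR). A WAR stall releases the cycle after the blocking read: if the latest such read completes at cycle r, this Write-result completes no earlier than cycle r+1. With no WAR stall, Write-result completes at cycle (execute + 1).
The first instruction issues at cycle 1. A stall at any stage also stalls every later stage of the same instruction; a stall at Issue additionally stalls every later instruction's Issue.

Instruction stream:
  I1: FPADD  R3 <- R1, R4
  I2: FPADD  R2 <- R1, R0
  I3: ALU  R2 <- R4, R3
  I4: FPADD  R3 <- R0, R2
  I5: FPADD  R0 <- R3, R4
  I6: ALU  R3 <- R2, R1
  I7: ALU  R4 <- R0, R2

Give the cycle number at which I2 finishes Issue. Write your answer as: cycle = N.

cycle = 7

cycle 1: issue I1 (FPADD)
cycle 2: I1 read-ops
cycle 5: I1 finished on FPADD
cycle 6: I1→R3
cycle 7: issue I2 (FPADD)
cycle 8: I2 read-ops
cycle 11: I2 finished on FPADD
cycle 12: I2→R2
cycle 13: issue I3 (ALU)
cycle 14: I3 read-ops; issue I4 (FPADD)
cycle 15: I3 finished on ALU
cycle 16: I3→R2
cycle 17: I4 read-ops
cycle 20: I4 finished on FPADD
cycle 21: I4→R3
cycle 22: issue I5 (FPADD)
cycle 23: I5 read-ops; issue I6 (ALU)
cycle 24: I6 read-ops
cycle 25: I6 finished on ALU
cycle 26: I5 finished on FPADD; I6→R3
cycle 27: I5→R0; issue I7 (ALU)
cycle 28: I7 read-ops
cycle 29: I7 finished on ALU
cycle 30: I7→R4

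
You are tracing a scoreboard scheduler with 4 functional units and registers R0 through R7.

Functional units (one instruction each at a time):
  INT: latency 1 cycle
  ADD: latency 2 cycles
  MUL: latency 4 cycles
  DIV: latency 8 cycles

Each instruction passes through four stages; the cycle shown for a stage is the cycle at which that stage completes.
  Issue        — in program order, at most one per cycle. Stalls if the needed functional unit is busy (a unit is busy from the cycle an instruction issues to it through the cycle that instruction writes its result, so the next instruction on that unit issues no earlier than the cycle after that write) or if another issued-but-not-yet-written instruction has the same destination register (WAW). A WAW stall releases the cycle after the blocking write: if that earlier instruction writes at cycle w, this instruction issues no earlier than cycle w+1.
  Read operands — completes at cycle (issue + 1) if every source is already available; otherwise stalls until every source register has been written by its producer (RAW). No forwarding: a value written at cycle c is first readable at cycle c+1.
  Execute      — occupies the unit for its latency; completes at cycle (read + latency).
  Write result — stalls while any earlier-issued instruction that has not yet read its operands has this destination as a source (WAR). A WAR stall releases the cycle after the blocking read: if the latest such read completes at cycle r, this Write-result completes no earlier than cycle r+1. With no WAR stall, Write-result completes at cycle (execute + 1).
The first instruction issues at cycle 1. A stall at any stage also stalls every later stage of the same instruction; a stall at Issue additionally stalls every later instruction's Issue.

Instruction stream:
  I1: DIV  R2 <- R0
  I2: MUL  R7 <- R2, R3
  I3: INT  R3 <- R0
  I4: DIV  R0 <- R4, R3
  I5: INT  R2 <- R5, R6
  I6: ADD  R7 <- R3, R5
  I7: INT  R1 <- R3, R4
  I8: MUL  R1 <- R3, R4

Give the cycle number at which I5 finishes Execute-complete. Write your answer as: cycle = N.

cycle = 16

c1: I1→DIV
c2: I1 RO · I2→MUL
c3: I3→INT
c4: I3 RO
c5: I3 EX
c10: I1 EX
c11: I1 WR R2
c12: I2 RO · I4→DIV
c13: I3 WR R3
c14: I4 RO · I5→INT
c15: I5 RO
c16: I2 EX · I5 EX
c17: I2 WR R7 · I5 WR R2
c18: I6→ADD
c19: I6 RO · I7→INT
c20: I7 RO
c21: I6 EX · I7 EX
c22: I4 EX · I6 WR R7 · I7 WR R1
c23: I4 WR R0 · I8→MUL
c24: I8 RO
c28: I8 EX
c29: I8 WR R1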